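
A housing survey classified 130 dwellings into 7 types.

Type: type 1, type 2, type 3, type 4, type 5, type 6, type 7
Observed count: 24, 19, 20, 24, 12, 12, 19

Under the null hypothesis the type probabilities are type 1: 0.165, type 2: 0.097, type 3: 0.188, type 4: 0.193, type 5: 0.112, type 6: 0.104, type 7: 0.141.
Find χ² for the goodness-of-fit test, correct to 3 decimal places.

5.041

Expected counts E_i = n·p_i: 130×0.165 = 21.45, 130×0.097 = 12.61, 130×0.188 = 24.44, 130×0.193 = 25.09, 130×0.112 = 14.56, 130×0.104 = 13.52, 130×0.141 = 18.33.
cat         O        E   (O−E)²/E
type 1     24    21.45     0.3031
type 2     19    12.61     3.2381
type 3     20    24.44     0.8066
type 4     24    25.09     0.0474
type 5     12    14.56     0.4501
type 6     12    13.52     0.1709
type 7     19    18.33     0.0245
Sum = 5.041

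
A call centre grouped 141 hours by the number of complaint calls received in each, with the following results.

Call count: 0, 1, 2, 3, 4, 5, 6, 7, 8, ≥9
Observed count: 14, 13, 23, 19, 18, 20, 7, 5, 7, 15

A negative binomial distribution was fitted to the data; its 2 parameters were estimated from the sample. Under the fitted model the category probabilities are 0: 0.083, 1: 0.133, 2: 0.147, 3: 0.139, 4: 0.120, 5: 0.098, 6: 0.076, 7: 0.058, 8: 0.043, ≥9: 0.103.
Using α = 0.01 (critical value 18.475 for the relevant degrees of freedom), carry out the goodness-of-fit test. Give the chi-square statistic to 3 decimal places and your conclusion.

Expected counts E_i = n·p_i: 141×0.083 = 11.703, 141×0.133 = 18.753, 141×0.147 = 20.727, 141×0.139 = 19.599, 141×0.120 = 16.92, 141×0.098 = 13.818, 141×0.076 = 10.716, 141×0.058 = 8.178, 141×0.043 = 6.063, 141×0.103 = 14.523.
χ² = (14−11.703)²/11.703 + (13−18.753)²/18.753 + (23−20.727)²/20.727 + (19−19.599)²/19.599 + (18−16.92)²/16.92 + (20−13.818)²/13.818 + (7−10.716)²/10.716 + (5−8.178)²/8.178 + (7−6.063)²/6.063 + (15−14.523)²/14.523
   = 0.4508 + 1.7649 + 0.2493 + 0.0183 + 0.0689 + 2.7657 + 1.2886 + 1.2350 + 0.1448 + 0.0157
Sum = 8.002
df = 7. Since 8.002 < 18.475, we do not reject H₀.

8.002; do not reject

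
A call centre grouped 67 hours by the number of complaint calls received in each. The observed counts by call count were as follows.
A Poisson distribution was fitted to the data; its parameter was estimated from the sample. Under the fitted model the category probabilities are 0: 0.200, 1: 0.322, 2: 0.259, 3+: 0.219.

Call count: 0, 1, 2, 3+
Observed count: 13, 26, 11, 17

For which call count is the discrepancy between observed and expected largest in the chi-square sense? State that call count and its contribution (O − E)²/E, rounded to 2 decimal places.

2, 2.33

Expected counts E_i = n·p_i: 67×0.200 = 13.4, 67×0.322 = 21.574, 67×0.259 = 17.353, 67×0.219 = 14.673.
0: (13 − 13.4)²/13.4 = 0.16/13.4 = 0.012
1: (26 − 21.574)²/21.574 = 19.589476/21.574 = 0.908
2: (11 − 17.353)²/17.353 = 40.360609/17.353 = 2.326
3+: (17 − 14.673)²/14.673 = 5.414929/14.673 = 0.369
The largest term is for 2: 2.33.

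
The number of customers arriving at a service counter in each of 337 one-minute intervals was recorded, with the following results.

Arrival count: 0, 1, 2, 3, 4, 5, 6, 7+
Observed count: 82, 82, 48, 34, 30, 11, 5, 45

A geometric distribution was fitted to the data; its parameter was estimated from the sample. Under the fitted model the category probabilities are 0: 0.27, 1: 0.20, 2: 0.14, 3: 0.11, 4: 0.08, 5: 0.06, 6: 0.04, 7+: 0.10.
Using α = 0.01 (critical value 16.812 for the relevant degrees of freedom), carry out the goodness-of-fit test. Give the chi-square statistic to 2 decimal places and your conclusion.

Expected counts E_i = n·p_i: 337×0.27 = 90.99, 337×0.20 = 67.4, 337×0.14 = 47.18, 337×0.11 = 37.07, 337×0.08 = 26.96, 337×0.06 = 20.22, 337×0.04 = 13.48, 337×0.10 = 33.7.
χ² = (82−90.99)²/90.99 + (82−67.4)²/67.4 + (48−47.18)²/47.18 + (34−37.07)²/37.07 + (30−26.96)²/26.96 + (11−20.22)²/20.22 + (5−13.48)²/13.48 + (45−33.7)²/33.7
   = 0.888 + 3.163 + 0.014 + 0.254 + 0.343 + 4.204 + 5.335 + 3.789
Sum = 17.99
df = 6. Since 17.99 > 16.812, we reject H₀.

17.99; reject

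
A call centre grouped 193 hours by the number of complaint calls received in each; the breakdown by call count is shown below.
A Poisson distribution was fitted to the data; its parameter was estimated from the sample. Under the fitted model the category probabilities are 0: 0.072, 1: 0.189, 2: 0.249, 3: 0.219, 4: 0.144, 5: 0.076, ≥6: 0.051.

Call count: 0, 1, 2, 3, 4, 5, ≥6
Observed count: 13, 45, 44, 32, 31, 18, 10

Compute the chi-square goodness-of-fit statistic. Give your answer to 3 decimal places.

6.015

Expected counts E_i = n·p_i: 193×0.072 = 13.896, 193×0.189 = 36.477, 193×0.249 = 48.057, 193×0.219 = 42.267, 193×0.144 = 27.792, 193×0.076 = 14.668, 193×0.051 = 9.843.
0: (13 − 13.896)²/13.896 = 0.802816/13.896 = 0.0578
1: (45 − 36.477)²/36.477 = 72.641529/36.477 = 1.9914
2: (44 − 48.057)²/48.057 = 16.459249/48.057 = 0.3425
3: (32 − 42.267)²/42.267 = 105.411289/42.267 = 2.4939
4: (31 − 27.792)²/27.792 = 10.291264/27.792 = 0.3703
5: (18 − 14.668)²/14.668 = 11.102224/14.668 = 0.7569
≥6: (10 − 9.843)²/9.843 = 0.024649/9.843 = 0.0025
Sum = 6.015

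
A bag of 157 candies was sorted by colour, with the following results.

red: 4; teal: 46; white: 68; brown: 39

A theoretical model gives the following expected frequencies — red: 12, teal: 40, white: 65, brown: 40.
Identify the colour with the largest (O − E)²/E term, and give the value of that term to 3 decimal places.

red, 5.333

χ² = (4−12)²/12 + (46−40)²/40 + (68−65)²/65 + (39−40)²/40
   = 5.3333 + 0.9000 + 0.1385 + 0.0250
The largest term is for red: 5.333.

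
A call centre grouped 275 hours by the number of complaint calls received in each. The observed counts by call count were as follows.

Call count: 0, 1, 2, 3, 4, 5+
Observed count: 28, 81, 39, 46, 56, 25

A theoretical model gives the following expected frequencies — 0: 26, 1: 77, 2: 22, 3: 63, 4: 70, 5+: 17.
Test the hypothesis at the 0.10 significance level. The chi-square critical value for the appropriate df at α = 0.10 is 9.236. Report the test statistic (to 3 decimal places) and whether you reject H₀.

24.650; reject

χ² = (28−26)²/26 + (81−77)²/77 + (39−22)²/22 + (46−63)²/63 + (56−70)²/70 + (25−17)²/17
   = 0.1538 + 0.2078 + 13.1364 + 4.5873 + 2.8000 + 3.7647
Sum = 24.650
df = 5. Since 24.650 > 9.236, we reject H₀.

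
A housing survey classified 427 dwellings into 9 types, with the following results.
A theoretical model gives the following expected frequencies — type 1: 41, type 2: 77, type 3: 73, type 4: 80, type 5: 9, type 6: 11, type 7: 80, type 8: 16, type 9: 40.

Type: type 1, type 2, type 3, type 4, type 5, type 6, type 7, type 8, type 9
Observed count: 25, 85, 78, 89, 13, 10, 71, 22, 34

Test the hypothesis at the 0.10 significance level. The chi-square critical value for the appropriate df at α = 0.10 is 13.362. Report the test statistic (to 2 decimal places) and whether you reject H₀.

χ² = (25−41)²/41 + (85−77)²/77 + (78−73)²/73 + (89−80)²/80 + (13−9)²/9 + (10−11)²/11 + (71−80)²/80 + (22−16)²/16 + (34−40)²/40
   = 6.244 + 0.831 + 0.342 + 1.013 + 1.778 + 0.091 + 1.013 + 2.250 + 0.900
Sum = 14.46
df = 8. Since 14.46 > 13.362, we reject H₀.

14.46; reject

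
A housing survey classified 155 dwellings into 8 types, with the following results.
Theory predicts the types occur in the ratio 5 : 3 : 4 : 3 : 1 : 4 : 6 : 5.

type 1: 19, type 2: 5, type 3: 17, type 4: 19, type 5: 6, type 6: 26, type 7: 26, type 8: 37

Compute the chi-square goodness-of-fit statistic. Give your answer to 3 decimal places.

Ratio total = 31. Expected counts: 155×5/31 = 25, 155×3/31 = 15, 155×4/31 = 20, 155×3/31 = 15, 155×1/31 = 5, 155×4/31 = 20, 155×6/31 = 30, 155×5/31 = 25.
cat         O        E   (O−E)²/E
type 1     19       25     1.4400
type 2      5       15     6.6667
type 3     17       20     0.4500
type 4     19       15     1.0667
type 5      6        5     0.2000
type 6     26       20     1.8000
type 7     26       30     0.5333
type 8     37       25     5.7600
Sum = 17.917

17.917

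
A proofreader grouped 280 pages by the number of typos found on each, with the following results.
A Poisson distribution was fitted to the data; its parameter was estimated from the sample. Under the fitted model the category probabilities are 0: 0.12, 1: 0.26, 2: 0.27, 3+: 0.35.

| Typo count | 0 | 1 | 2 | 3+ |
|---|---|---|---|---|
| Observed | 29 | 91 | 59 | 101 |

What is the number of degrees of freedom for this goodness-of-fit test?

There are k = 4 categories and 1 parameter estimated from the data, so df = 4 − 1 − 1 = 2.

2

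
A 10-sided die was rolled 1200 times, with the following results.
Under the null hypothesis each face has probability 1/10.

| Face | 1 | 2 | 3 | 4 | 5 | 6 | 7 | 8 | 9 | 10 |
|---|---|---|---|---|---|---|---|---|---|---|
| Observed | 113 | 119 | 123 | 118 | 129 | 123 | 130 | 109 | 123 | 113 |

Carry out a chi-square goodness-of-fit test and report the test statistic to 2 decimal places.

Under H₀ each category has probability 1/10, so each expected count is 1200/10 = 120.
1: (113 − 120)²/120 = 49/120 = 0.408
2: (119 − 120)²/120 = 1/120 = 0.008
3: (123 − 120)²/120 = 9/120 = 0.075
4: (118 − 120)²/120 = 4/120 = 0.033
5: (129 − 120)²/120 = 81/120 = 0.675
6: (123 − 120)²/120 = 9/120 = 0.075
7: (130 − 120)²/120 = 100/120 = 0.833
8: (109 − 120)²/120 = 121/120 = 1.008
9: (123 − 120)²/120 = 9/120 = 0.075
10: (113 − 120)²/120 = 49/120 = 0.408
Sum = 3.60

3.60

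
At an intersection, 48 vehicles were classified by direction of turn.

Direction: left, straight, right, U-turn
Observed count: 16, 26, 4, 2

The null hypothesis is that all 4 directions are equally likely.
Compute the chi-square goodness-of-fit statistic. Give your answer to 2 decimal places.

31.33

Under H₀ each category has probability 1/4, so each expected count is 48/4 = 12.
χ² = (16−12)²/12 + (26−12)²/12 + (4−12)²/12 + (2−12)²/12
   = 1.333 + 16.333 + 5.333 + 8.333
Sum = 31.33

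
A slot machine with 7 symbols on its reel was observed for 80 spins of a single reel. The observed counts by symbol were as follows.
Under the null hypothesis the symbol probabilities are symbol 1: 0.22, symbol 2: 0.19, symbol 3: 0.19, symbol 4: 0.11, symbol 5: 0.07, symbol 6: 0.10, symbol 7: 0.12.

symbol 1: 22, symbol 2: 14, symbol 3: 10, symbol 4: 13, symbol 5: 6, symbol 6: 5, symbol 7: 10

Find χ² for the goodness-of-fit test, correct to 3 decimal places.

6.148

Expected counts E_i = n·p_i: 80×0.22 = 17.6, 80×0.19 = 15.2, 80×0.19 = 15.2, 80×0.11 = 8.8, 80×0.07 = 5.6, 80×0.10 = 8, 80×0.12 = 9.6.
symbol 1: (22 − 17.6)²/17.6 = 19.36/17.6 = 1.1000
symbol 2: (14 − 15.2)²/15.2 = 1.44/15.2 = 0.0947
symbol 3: (10 − 15.2)²/15.2 = 27.04/15.2 = 1.7789
symbol 4: (13 − 8.8)²/8.8 = 17.64/8.8 = 2.0045
symbol 5: (6 − 5.6)²/5.6 = 0.16/5.6 = 0.0286
symbol 6: (5 − 8)²/8 = 9/8 = 1.1250
symbol 7: (10 − 9.6)²/9.6 = 0.16/9.6 = 0.0167
Sum = 6.148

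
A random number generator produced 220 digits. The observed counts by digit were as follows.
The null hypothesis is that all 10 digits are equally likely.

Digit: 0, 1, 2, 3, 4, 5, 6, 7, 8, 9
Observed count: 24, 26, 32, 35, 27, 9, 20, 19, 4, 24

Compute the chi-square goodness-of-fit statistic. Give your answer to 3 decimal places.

Expected count for each of the 10 categories: 220/10 = 22.
χ² = (24−22)²/22 + (26−22)²/22 + (32−22)²/22 + (35−22)²/22 + (27−22)²/22 + (9−22)²/22 + (20−22)²/22 + (19−22)²/22 + (4−22)²/22 + (24−22)²/22
   = 0.1818 + 0.7273 + 4.5455 + 7.6818 + 1.1364 + 7.6818 + 0.1818 + 0.4091 + 14.7273 + 0.1818
Sum = 37.455

37.455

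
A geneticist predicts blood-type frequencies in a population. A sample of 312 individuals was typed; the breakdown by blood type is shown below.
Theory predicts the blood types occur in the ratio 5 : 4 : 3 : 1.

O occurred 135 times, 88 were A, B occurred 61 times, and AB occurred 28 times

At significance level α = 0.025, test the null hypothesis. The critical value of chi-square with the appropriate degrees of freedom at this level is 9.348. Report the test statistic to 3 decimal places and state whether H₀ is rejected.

4.889; do not reject

Ratio total = 13. Expected counts: 312×5/13 = 120, 312×4/13 = 96, 312×3/13 = 72, 312×1/13 = 24.
χ² = (135−120)²/120 + (88−96)²/96 + (61−72)²/72 + (28−24)²/24
   = 1.8750 + 0.6667 + 1.6806 + 0.6667
Sum = 4.889
df = 3. Since 4.889 < 9.348, we do not reject H₀.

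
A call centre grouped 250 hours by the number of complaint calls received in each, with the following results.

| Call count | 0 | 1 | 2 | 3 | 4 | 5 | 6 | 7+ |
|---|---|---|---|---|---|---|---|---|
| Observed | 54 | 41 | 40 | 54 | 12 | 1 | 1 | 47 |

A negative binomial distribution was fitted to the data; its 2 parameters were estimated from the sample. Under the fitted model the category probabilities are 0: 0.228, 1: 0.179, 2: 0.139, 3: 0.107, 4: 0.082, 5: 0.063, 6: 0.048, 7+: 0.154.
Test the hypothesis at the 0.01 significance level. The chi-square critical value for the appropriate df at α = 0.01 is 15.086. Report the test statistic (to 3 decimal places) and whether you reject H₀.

58.322; reject

Expected counts E_i = n·p_i: 250×0.228 = 57, 250×0.179 = 44.75, 250×0.139 = 34.75, 250×0.107 = 26.75, 250×0.082 = 20.5, 250×0.063 = 15.75, 250×0.048 = 12, 250×0.154 = 38.5.
χ² = (54−57)²/57 + (41−44.75)²/44.75 + (40−34.75)²/34.75 + (54−26.75)²/26.75 + (12−20.5)²/20.5 + (1−15.75)²/15.75 + (1−12)²/12 + (47−38.5)²/38.5
   = 0.1579 + 0.3142 + 0.7932 + 27.7593 + 3.5244 + 13.8135 + 10.0833 + 1.8766
Sum = 58.322
df = 5. Since 58.322 > 15.086, we reject H₀.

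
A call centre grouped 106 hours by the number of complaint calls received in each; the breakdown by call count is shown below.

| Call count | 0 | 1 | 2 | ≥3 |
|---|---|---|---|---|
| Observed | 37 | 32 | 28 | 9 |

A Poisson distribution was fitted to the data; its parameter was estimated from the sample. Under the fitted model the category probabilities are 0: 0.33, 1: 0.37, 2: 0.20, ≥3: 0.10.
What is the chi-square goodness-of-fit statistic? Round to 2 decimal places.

3.87

Expected counts E_i = n·p_i: 106×0.33 = 34.98, 106×0.37 = 39.22, 106×0.20 = 21.2, 106×0.10 = 10.6.
χ² = (37−34.98)²/34.98 + (32−39.22)²/39.22 + (28−21.2)²/21.2 + (9−10.6)²/10.6
   = 0.117 + 1.329 + 2.181 + 0.242
Sum = 3.87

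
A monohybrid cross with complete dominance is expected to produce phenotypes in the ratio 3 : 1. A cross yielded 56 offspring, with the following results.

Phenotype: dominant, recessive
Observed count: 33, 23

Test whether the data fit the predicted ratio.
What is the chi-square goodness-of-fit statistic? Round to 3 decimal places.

7.714

Ratio total = 4. Expected counts: 56×3/4 = 42, 56×1/4 = 14.
dominant: (33 − 42)²/42 = 81/42 = 1.9286
recessive: (23 − 14)²/14 = 81/14 = 5.7857
Sum = 7.714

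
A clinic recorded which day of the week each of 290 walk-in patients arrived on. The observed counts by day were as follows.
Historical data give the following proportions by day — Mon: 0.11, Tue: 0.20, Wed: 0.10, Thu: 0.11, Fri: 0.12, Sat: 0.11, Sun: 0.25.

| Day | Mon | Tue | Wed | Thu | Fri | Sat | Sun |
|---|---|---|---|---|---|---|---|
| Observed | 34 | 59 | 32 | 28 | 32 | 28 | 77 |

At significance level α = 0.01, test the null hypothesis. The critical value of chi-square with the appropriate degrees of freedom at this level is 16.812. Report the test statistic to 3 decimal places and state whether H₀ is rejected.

Expected counts E_i = n·p_i: 290×0.11 = 31.9, 290×0.20 = 58, 290×0.10 = 29, 290×0.11 = 31.9, 290×0.12 = 34.8, 290×0.11 = 31.9, 290×0.25 = 72.5.
Mon: (34 − 31.9)²/31.9 = 4.41/31.9 = 0.1382
Tue: (59 − 58)²/58 = 1/58 = 0.0172
Wed: (32 − 29)²/29 = 9/29 = 0.3103
Thu: (28 − 31.9)²/31.9 = 15.21/31.9 = 0.4768
Fri: (32 − 34.8)²/34.8 = 7.84/34.8 = 0.2253
Sat: (28 − 31.9)²/31.9 = 15.21/31.9 = 0.4768
Sun: (77 − 72.5)²/72.5 = 20.25/72.5 = 0.2793
Sum = 1.924
df = 6. Since 1.924 < 16.812, we do not reject H₀.

1.924; do not reject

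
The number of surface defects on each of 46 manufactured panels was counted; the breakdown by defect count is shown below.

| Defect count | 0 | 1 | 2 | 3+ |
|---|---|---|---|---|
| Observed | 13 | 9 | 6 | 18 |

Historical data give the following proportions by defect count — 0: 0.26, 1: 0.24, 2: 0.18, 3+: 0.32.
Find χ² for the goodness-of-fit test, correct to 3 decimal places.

1.826

Expected counts E_i = n·p_i: 46×0.26 = 11.96, 46×0.24 = 11.04, 46×0.18 = 8.28, 46×0.32 = 14.72.
cat         O        E   (O−E)²/E
0          13    11.96     0.0904
1           9    11.04     0.3770
2           6     8.28     0.6278
3+         18    14.72     0.7309
Sum = 1.826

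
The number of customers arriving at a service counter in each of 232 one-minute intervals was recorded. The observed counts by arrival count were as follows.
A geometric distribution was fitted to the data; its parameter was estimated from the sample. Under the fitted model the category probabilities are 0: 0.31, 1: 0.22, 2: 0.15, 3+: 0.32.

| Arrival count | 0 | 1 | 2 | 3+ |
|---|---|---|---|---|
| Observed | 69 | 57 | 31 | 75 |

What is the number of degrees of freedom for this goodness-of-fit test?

2

There are k = 4 categories and 1 parameter estimated from the data, so df = 4 − 1 − 1 = 2.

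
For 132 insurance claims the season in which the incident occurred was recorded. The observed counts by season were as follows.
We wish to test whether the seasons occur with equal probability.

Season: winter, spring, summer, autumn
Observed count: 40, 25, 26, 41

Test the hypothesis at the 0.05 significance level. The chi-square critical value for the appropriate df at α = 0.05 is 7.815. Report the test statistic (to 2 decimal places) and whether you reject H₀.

Expected count for each of the 4 categories: 132/4 = 33.
χ² = (40−33)²/33 + (25−33)²/33 + (26−33)²/33 + (41−33)²/33
   = 1.485 + 1.939 + 1.485 + 1.939
Sum = 6.85
df = 3. Since 6.85 < 7.815, we do not reject H₀.

6.85; do not reject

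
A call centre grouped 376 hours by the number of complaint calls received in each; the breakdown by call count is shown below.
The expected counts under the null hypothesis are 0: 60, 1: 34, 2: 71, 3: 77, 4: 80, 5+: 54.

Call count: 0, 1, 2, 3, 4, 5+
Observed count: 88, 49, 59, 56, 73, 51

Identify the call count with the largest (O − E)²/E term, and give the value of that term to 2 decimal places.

0, 13.07

0: (88 − 60)²/60 = 784/60 = 13.067
1: (49 − 34)²/34 = 225/34 = 6.618
2: (59 − 71)²/71 = 144/71 = 2.028
3: (56 − 77)²/77 = 441/77 = 5.727
4: (73 − 80)²/80 = 49/80 = 0.613
5+: (51 − 54)²/54 = 9/54 = 0.167
The largest term is for 0: 13.07.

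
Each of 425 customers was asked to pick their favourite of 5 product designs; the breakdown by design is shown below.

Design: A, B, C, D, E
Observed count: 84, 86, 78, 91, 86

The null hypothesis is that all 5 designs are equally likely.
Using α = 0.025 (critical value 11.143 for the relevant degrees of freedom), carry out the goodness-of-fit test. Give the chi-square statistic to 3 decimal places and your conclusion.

Under H₀ each category has probability 1/5, so each expected count is 425/5 = 85.
χ² = (84−85)²/85 + (86−85)²/85 + (78−85)²/85 + (91−85)²/85 + (86−85)²/85
   = 0.0118 + 0.0118 + 0.5765 + 0.4235 + 0.0118
Sum = 1.035
df = 4. Since 1.035 < 11.143, we do not reject H₀.

1.035; do not reject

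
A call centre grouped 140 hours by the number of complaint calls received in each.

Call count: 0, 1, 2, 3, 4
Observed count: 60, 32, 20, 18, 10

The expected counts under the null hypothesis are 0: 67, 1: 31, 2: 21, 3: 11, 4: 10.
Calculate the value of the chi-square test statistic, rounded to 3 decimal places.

5.266

0: (60 − 67)²/67 = 49/67 = 0.7313
1: (32 − 31)²/31 = 1/31 = 0.0323
2: (20 − 21)²/21 = 1/21 = 0.0476
3: (18 − 11)²/11 = 49/11 = 4.4545
4: (10 − 10)²/10 = 0/10 = 0.0000
Sum = 5.266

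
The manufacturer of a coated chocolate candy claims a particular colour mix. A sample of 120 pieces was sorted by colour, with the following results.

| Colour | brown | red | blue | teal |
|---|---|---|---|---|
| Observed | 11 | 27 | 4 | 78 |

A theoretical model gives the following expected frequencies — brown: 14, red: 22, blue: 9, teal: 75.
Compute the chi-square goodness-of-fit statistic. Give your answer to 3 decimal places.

χ² = (11−14)²/14 + (27−22)²/22 + (4−9)²/9 + (78−75)²/75
   = 0.6429 + 1.1364 + 2.7778 + 0.1200
Sum = 4.677

4.677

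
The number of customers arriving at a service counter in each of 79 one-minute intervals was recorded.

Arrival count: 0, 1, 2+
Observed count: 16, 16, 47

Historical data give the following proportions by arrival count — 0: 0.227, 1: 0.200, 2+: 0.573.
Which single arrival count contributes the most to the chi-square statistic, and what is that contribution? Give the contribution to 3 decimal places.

0, 0.208

Expected counts E_i = n·p_i: 79×0.227 = 17.933, 79×0.200 = 15.8, 79×0.573 = 45.267.
cat         O        E   (O−E)²/E
0          16   17.933     0.2084
1          16     15.8     0.0025
2+         47   45.267     0.0663
The largest term is for 0: 0.208.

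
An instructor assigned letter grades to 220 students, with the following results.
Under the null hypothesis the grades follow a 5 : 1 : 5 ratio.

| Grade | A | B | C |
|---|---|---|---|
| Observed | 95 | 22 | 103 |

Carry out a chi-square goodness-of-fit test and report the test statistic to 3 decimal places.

0.540

Ratio total = 11. Expected counts: 220×5/11 = 100, 220×1/11 = 20, 220×5/11 = 100.
cat         O        E   (O−E)²/E
A          95      100     0.2500
B          22       20     0.2000
C         103      100     0.0900
Sum = 0.540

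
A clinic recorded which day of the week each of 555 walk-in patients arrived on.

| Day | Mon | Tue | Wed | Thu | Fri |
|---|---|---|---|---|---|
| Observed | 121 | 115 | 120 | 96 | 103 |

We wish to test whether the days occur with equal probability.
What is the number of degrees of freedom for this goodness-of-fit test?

4

There are k = 5 categories and no parameters were estimated from the data, so df = 5 − 1 = 4.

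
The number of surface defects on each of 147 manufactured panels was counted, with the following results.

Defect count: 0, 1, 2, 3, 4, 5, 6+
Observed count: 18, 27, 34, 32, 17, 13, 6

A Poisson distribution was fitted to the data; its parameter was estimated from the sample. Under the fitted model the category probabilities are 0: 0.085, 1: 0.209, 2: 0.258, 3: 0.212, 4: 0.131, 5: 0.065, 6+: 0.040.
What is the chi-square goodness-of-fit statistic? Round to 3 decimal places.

4.814

Expected counts E_i = n·p_i: 147×0.085 = 12.495, 147×0.209 = 30.723, 147×0.258 = 37.926, 147×0.212 = 31.164, 147×0.131 = 19.257, 147×0.065 = 9.555, 147×0.040 = 5.88.
0: (18 − 12.495)²/12.495 = 30.305025/12.495 = 2.4254
1: (27 − 30.723)²/30.723 = 13.860729/30.723 = 0.4512
2: (34 − 37.926)²/37.926 = 15.413476/37.926 = 0.4064
3: (32 − 31.164)²/31.164 = 0.698896/31.164 = 0.0224
4: (17 − 19.257)²/19.257 = 5.094049/19.257 = 0.2645
5: (13 − 9.555)²/9.555 = 11.868025/9.555 = 1.2421
6+: (6 − 5.88)²/5.88 = 0.0144/5.88 = 0.0024
Sum = 4.814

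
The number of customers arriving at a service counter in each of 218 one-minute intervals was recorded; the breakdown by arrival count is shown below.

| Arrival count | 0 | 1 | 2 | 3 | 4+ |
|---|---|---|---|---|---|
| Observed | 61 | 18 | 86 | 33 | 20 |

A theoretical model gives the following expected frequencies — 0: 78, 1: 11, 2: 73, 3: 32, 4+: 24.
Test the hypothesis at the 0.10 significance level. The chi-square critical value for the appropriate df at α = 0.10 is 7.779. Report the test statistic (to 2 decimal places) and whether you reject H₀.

χ² = (61−78)²/78 + (18−11)²/11 + (86−73)²/73 + (33−32)²/32 + (20−24)²/24
   = 3.705 + 4.455 + 2.315 + 0.031 + 0.667
Sum = 11.17
df = 4. Since 11.17 > 7.779, we reject H₀.

11.17; reject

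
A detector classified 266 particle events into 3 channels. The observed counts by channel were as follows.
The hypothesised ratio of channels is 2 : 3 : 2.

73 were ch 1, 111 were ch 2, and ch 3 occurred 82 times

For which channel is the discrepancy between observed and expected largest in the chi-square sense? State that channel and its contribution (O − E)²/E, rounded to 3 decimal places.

ch 3, 0.474

Ratio total = 7. Expected counts: 266×2/7 = 76, 266×3/7 = 114, 266×2/7 = 76.
ch 1: (73 − 76)²/76 = 9/76 = 0.1184
ch 2: (111 − 114)²/114 = 9/114 = 0.0789
ch 3: (82 − 76)²/76 = 36/76 = 0.4737
The largest term is for ch 3: 0.474.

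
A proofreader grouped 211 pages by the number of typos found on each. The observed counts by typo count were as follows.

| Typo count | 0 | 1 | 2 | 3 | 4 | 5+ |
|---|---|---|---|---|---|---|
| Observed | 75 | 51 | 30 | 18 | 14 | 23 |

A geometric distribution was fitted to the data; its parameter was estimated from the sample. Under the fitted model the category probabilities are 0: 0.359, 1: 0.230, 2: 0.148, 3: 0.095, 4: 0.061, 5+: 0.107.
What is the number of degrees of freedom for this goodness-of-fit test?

There are k = 6 categories and 1 parameter estimated from the data, so df = 6 − 1 − 1 = 4.

4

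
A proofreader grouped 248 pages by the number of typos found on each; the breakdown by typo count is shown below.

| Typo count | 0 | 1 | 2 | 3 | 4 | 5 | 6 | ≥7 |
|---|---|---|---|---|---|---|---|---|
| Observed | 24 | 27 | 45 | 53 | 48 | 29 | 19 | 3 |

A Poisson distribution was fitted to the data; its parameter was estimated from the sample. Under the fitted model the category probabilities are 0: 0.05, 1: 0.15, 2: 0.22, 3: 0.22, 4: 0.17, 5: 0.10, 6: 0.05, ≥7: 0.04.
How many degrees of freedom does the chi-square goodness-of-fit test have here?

There are k = 8 categories and 1 parameter estimated from the data, so df = 8 − 1 − 1 = 6.

6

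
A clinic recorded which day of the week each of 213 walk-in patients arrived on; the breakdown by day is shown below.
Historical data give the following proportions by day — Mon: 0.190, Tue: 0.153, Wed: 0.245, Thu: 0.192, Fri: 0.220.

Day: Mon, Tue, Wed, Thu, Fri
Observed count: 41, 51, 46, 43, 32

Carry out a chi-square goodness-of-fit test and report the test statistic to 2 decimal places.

15.96

Expected counts E_i = n·p_i: 213×0.190 = 40.47, 213×0.153 = 32.589, 213×0.245 = 52.185, 213×0.192 = 40.896, 213×0.220 = 46.86.
Mon: (41 − 40.47)²/40.47 = 0.2809/40.47 = 0.007
Tue: (51 − 32.589)²/32.589 = 338.964921/32.589 = 10.401
Wed: (46 − 52.185)²/52.185 = 38.254225/52.185 = 0.733
Thu: (43 − 40.896)²/40.896 = 4.426816/40.896 = 0.108
Fri: (32 − 46.86)²/46.86 = 220.8196/46.86 = 4.712
Sum = 15.96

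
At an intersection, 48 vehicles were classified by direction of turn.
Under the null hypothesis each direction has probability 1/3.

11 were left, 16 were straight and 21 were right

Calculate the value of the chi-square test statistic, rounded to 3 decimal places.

3.125

Expected count for each of the 3 categories: 48/3 = 16.
left: (11 − 16)²/16 = 25/16 = 1.5625
straight: (16 − 16)²/16 = 0/16 = 0.0000
right: (21 − 16)²/16 = 25/16 = 1.5625
Sum = 3.125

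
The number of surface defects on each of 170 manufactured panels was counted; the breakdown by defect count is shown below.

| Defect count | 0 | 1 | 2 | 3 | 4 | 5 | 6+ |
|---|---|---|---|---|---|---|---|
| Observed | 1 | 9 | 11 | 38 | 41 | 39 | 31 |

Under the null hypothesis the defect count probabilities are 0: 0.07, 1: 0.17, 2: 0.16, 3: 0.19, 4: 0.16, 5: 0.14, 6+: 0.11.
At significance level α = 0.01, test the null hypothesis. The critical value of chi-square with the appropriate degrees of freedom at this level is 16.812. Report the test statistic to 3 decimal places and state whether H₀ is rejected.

Expected counts E_i = n·p_i: 170×0.07 = 11.9, 170×0.17 = 28.9, 170×0.16 = 27.2, 170×0.19 = 32.3, 170×0.16 = 27.2, 170×0.14 = 23.8, 170×0.11 = 18.7.
χ² = (1−11.9)²/11.9 + (9−28.9)²/28.9 + (11−27.2)²/27.2 + (38−32.3)²/32.3 + (41−27.2)²/27.2 + (39−23.8)²/23.8 + (31−18.7)²/18.7
   = 9.9840 + 13.7028 + 9.6485 + 1.0059 + 7.0015 + 9.7076 + 8.0904
Sum = 59.141
df = 6. Since 59.141 > 16.812, we reject H₀.

59.141; reject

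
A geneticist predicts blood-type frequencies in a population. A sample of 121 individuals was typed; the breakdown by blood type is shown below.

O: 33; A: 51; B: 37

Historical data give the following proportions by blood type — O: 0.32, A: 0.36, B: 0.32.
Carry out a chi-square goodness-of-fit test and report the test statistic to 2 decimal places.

Expected counts E_i = n·p_i: 121×0.32 = 38.72, 121×0.36 = 43.56, 121×0.32 = 38.72.
χ² = (33−38.72)²/38.72 + (51−43.56)²/43.56 + (37−38.72)²/38.72
   = 0.845 + 1.271 + 0.076
Sum = 2.19

2.19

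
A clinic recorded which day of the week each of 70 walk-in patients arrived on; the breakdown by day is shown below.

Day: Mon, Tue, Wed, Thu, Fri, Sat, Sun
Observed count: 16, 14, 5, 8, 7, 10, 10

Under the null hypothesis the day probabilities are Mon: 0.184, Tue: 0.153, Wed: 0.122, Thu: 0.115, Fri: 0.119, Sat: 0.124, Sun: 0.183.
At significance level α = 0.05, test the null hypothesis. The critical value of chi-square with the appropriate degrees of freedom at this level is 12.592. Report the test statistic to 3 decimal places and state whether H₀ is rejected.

Expected counts E_i = n·p_i: 70×0.184 = 12.88, 70×0.153 = 10.71, 70×0.122 = 8.54, 70×0.115 = 8.05, 70×0.119 = 8.33, 70×0.124 = 8.68, 70×0.183 = 12.81.
cat         O        E   (O−E)²/E
Mon        16    12.88     0.7558
Tue        14    10.71     1.0107
Wed         5     8.54     1.4674
Thu         8     8.05     0.0003
Fri         7     8.33     0.2124
Sat        10     8.68     0.2007
Sun        10    12.81     0.6164
Sum = 4.264
df = 6. Since 4.264 < 12.592, we do not reject H₀.

4.264; do not reject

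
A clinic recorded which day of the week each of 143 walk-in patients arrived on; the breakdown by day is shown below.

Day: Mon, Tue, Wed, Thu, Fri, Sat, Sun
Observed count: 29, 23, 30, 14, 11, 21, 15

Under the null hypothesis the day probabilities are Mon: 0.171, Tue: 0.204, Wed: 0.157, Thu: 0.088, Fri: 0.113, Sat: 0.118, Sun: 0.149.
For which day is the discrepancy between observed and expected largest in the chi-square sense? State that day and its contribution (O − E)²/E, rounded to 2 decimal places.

Wed, 2.54

Expected counts E_i = n·p_i: 143×0.171 = 24.453, 143×0.204 = 29.172, 143×0.157 = 22.451, 143×0.088 = 12.584, 143×0.113 = 16.159, 143×0.118 = 16.874, 143×0.149 = 21.307.
χ² = (29−24.453)²/24.453 + (23−29.172)²/29.172 + (30−22.451)²/22.451 + (14−12.584)²/12.584 + (11−16.159)²/16.159 + (21−16.874)²/16.874 + (15−21.307)²/21.307
   = 0.846 + 1.306 + 2.538 + 0.159 + 1.647 + 1.009 + 1.867
The largest term is for Wed: 2.54.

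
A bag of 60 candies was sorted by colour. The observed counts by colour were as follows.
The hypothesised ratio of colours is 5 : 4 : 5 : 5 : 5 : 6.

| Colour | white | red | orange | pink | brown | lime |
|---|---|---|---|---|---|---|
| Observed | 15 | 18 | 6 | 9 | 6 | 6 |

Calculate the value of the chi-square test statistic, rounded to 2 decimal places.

Ratio total = 30. Expected counts: 60×5/30 = 10, 60×4/30 = 8, 60×5/30 = 10, 60×5/30 = 10, 60×5/30 = 10, 60×6/30 = 12.
χ² = (15−10)²/10 + (18−8)²/8 + (6−10)²/10 + (9−10)²/10 + (6−10)²/10 + (6−12)²/12
   = 2.500 + 12.500 + 1.600 + 0.100 + 1.600 + 3.000
Sum = 21.30

21.30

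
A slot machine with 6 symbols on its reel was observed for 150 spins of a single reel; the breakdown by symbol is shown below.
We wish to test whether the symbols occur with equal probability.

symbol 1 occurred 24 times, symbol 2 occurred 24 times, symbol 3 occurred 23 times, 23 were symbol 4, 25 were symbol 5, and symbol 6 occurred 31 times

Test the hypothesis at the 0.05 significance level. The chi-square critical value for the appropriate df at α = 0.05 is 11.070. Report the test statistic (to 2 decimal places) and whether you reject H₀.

1.84; do not reject

Expected count for each of the 6 categories: 150/6 = 25.
cat           O        E   (O−E)²/E
symbol 1     24       25      0.040
symbol 2     24       25      0.040
symbol 3     23       25      0.160
symbol 4     23       25      0.160
symbol 5     25       25      0.000
symbol 6     31       25      1.440
Sum = 1.84
df = 5. Since 1.84 < 11.070, we do not reject H₀.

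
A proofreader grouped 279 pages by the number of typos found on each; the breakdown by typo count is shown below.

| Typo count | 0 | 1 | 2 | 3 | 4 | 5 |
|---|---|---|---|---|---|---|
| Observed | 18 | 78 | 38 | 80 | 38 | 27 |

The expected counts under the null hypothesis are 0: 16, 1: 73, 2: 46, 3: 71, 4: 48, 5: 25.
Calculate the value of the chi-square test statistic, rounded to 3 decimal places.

5.368

0: (18 − 16)²/16 = 4/16 = 0.2500
1: (78 − 73)²/73 = 25/73 = 0.3425
2: (38 − 46)²/46 = 64/46 = 1.3913
3: (80 − 71)²/71 = 81/71 = 1.1408
4: (38 − 48)²/48 = 100/48 = 2.0833
5: (27 − 25)²/25 = 4/25 = 0.1600
Sum = 5.368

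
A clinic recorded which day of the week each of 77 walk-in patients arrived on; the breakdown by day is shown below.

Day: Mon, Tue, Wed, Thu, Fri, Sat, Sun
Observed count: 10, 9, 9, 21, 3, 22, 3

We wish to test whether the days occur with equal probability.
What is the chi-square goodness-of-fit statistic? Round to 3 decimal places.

32.545

Under H₀ each category has probability 1/7, so each expected count is 77/7 = 11.
cat         O        E   (O−E)²/E
Mon        10       11     0.0909
Tue         9       11     0.3636
Wed         9       11     0.3636
Thu        21       11     9.0909
Fri         3       11     5.8182
Sat        22       11    11.0000
Sun         3       11     5.8182
Sum = 32.545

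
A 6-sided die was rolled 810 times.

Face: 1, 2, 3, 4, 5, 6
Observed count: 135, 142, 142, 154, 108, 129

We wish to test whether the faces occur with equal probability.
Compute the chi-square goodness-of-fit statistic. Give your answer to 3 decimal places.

9.067

Expected count for each of the 6 categories: 810/6 = 135.
cat         O        E   (O−E)²/E
1         135      135     0.0000
2         142      135     0.3630
3         142      135     0.3630
4         154      135     2.6741
5         108      135     5.4000
6         129      135     0.2667
Sum = 9.067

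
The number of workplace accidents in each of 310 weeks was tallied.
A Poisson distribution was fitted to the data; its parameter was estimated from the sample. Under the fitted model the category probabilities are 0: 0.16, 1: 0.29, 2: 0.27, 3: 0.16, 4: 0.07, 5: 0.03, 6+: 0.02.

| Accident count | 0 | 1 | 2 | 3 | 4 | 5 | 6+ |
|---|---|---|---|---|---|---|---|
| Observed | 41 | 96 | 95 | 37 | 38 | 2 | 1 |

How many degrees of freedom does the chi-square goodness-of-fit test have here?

There are k = 7 categories and 1 parameter estimated from the data, so df = 7 − 1 − 1 = 5.

5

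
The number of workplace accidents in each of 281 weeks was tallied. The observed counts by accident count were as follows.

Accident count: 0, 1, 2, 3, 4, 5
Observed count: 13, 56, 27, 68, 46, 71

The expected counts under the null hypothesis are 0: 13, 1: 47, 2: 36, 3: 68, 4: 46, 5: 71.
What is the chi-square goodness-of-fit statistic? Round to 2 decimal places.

3.97

χ² = (13−13)²/13 + (56−47)²/47 + (27−36)²/36 + (68−68)²/68 + (46−46)²/46 + (71−71)²/71
   = 0.000 + 1.723 + 2.250 + 0.000 + 0.000 + 0.000
Sum = 3.97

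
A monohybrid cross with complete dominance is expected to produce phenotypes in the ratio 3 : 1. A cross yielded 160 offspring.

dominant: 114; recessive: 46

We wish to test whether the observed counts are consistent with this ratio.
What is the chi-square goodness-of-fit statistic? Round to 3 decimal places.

1.200

Ratio total = 4. Expected counts: 160×3/4 = 120, 160×1/4 = 40.
cat            O        E   (O−E)²/E
dominant     114      120     0.3000
recessive     46       40     0.9000
Sum = 1.200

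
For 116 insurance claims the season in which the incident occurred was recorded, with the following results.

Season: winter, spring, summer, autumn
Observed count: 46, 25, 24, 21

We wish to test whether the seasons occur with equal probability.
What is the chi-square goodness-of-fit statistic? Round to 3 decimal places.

13.586

Expected count for each of the 4 categories: 116/4 = 29.
χ² = (46−29)²/29 + (25−29)²/29 + (24−29)²/29 + (21−29)²/29
   = 9.9655 + 0.5517 + 0.8621 + 2.2069
Sum = 13.586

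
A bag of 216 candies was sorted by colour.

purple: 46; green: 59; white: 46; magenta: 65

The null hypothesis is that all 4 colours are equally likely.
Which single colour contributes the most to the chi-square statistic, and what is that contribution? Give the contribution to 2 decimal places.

Expected count for each of the 4 categories: 216/4 = 54.
χ² = (46−54)²/54 + (59−54)²/54 + (46−54)²/54 + (65−54)²/54
   = 1.185 + 0.463 + 1.185 + 2.241
The largest term is for magenta: 2.24.

magenta, 2.24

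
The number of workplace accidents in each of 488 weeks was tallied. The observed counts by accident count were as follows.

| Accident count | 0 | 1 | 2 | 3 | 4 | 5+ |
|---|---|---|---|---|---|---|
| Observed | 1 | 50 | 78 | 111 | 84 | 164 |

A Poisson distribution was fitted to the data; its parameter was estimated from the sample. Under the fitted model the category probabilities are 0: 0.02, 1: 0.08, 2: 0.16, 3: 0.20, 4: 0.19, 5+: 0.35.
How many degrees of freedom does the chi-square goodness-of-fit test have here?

4

There are k = 6 categories and 1 parameter estimated from the data, so df = 6 − 1 − 1 = 4.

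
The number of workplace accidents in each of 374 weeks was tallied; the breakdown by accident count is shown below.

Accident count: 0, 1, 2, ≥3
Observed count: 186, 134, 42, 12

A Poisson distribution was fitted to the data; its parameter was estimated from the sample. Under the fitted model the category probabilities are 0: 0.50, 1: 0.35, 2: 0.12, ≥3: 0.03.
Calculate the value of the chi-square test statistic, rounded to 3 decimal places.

Expected counts E_i = n·p_i: 374×0.50 = 187, 374×0.35 = 130.9, 374×0.12 = 44.88, 374×0.03 = 11.22.
0: (186 − 187)²/187 = 1/187 = 0.0053
1: (134 − 130.9)²/130.9 = 9.61/130.9 = 0.0734
2: (42 − 44.88)²/44.88 = 8.2944/44.88 = 0.1848
≥3: (12 − 11.22)²/11.22 = 0.6084/11.22 = 0.0542
Sum = 0.318

0.318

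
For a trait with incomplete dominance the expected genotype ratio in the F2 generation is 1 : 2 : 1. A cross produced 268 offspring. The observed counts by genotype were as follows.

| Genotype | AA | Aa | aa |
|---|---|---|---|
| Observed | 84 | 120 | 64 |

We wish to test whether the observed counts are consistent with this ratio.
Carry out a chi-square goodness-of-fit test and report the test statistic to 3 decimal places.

5.910

Ratio total = 4. Expected counts: 268×1/4 = 67, 268×2/4 = 134, 268×1/4 = 67.
cat         O        E   (O−E)²/E
AA         84       67     4.3134
Aa        120      134     1.4627
aa         64       67     0.1343
Sum = 5.910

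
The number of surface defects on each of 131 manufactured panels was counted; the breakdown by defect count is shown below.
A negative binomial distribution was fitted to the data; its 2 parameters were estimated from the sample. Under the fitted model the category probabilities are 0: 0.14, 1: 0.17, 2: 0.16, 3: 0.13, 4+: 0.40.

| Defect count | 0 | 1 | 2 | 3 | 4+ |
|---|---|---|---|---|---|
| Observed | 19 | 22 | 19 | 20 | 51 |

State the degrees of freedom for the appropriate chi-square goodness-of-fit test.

There are k = 5 categories and 2 parameters estimated from the data, so df = 5 − 1 − 2 = 2.

2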